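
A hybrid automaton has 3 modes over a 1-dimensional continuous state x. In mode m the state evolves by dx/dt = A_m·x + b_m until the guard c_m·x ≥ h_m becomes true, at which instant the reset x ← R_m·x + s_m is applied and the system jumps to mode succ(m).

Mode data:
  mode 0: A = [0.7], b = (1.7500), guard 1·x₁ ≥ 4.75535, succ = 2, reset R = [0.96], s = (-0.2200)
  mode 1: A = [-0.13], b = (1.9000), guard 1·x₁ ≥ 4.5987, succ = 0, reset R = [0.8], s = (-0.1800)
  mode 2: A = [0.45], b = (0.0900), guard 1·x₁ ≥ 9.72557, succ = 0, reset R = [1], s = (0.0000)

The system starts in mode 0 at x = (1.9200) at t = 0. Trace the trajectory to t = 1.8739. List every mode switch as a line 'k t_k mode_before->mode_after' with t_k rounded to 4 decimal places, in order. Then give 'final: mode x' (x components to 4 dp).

Mode 0: guard c·x = 4.7553 hit at Δt = 0.7080 (t = 0.7080), x⁻ = (4.7553) → reset → x⁺ = (4.3451), jump to mode 2
Mode 2: flow for 1.1659 to horizon, guard not reached → x = (7.4807)

1 0.7080 0->2
final: 2 7.4807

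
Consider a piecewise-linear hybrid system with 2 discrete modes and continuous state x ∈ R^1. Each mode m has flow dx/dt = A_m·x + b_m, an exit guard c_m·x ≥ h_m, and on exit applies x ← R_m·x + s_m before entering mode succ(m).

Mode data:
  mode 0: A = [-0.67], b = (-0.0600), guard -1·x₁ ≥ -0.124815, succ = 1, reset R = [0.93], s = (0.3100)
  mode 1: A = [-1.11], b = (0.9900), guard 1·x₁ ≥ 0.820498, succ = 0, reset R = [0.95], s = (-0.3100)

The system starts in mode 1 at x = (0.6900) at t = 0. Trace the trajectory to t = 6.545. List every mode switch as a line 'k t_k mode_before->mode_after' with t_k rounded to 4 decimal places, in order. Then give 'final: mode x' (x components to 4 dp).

1 0.9365 1->0
2 2.3671 0->1
3 4.0568 1->0
4 5.4874 0->1
final: 1 0.7479

Mode 1: guard c·x = 0.8205 hit at Δt = 0.9365 (t = 0.9365), x⁻ = (0.8205) → reset → x⁺ = (0.4695), jump to mode 0
Mode 0: guard c·x = -0.1248 hit at Δt = 1.4306 (t = 2.3671), x⁻ = (0.1248) → reset → x⁺ = (0.4261), jump to mode 1
Mode 1: guard c·x = 0.8205 hit at Δt = 1.6897 (t = 4.0568), x⁻ = (0.8205) → reset → x⁺ = (0.4695), jump to mode 0
Mode 0: guard c·x = -0.1248 hit at Δt = 1.4306 (t = 5.4874), x⁻ = (0.1248) → reset → x⁺ = (0.4261), jump to mode 1
Mode 1: flow for 1.0576 to horizon, guard not reached → x = (0.7479)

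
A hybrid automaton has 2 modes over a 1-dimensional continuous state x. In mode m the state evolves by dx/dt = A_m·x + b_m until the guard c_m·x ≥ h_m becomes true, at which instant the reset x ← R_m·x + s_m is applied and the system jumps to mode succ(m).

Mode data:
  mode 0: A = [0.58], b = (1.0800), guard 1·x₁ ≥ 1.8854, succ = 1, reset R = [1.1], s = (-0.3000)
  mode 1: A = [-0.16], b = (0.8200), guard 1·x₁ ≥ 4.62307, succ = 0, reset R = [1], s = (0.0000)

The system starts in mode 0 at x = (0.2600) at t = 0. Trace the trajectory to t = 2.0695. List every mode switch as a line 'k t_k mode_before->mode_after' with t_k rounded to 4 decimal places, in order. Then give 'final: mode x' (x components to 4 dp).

1 0.9805 0->1
final: 1 2.3098

Mode 0: guard c·x = 1.8854 hit at Δt = 0.9805 (t = 0.9805), x⁻ = (1.8854) → reset → x⁺ = (1.7739), jump to mode 1
Mode 1: flow for 1.0890 to horizon, guard not reached → x = (2.3098)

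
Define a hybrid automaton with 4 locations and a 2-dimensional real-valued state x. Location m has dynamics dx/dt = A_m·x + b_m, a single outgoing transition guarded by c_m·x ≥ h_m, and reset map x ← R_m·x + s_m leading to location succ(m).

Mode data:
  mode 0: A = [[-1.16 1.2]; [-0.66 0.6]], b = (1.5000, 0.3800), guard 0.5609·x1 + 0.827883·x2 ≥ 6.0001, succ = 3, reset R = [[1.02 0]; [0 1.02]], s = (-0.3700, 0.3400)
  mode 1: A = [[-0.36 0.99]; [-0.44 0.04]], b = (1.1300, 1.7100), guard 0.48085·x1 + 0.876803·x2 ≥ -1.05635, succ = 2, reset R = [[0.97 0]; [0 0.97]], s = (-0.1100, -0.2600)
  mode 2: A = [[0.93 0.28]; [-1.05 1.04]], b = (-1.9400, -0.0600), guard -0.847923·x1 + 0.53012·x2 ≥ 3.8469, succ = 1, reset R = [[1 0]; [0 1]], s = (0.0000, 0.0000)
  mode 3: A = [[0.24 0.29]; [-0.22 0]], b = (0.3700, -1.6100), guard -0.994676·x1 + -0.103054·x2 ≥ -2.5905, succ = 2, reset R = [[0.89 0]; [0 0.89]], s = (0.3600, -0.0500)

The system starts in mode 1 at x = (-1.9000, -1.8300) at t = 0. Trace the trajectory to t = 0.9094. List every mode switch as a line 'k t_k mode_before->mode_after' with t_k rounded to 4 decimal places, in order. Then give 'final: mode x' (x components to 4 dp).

1 0.5928 1->2
final: 2 -2.8564 -0.0539

Mode 1: guard c·x = -1.0563 hit at Δt = 0.5928 (t = 0.5928), x⁻ = (-1.4995, -0.3824) → reset → x⁺ = (-1.5645, -0.6309), jump to mode 2
Mode 2: flow for 0.3166 to horizon, guard not reached → x = (-2.8564, -0.0539)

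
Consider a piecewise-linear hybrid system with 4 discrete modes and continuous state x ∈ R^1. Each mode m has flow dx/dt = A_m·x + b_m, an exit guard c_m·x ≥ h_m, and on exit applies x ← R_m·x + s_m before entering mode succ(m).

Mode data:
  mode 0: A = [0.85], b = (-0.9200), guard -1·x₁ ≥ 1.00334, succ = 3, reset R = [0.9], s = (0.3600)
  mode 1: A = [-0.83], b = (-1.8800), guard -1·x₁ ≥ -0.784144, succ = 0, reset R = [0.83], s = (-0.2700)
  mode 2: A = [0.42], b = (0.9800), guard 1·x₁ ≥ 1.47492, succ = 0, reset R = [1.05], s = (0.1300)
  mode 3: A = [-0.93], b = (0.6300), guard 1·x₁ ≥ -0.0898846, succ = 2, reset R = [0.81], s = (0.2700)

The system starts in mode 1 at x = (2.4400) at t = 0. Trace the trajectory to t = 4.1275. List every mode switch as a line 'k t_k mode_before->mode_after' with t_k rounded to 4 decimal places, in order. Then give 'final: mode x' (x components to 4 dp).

Mode 1: guard c·x = -0.7841 hit at Δt = 0.5226 (t = 0.5226), x⁻ = (0.7841) → reset → x⁺ = (0.3808), jump to mode 0
Mode 0: guard c·x = 1.0033 hit at Δt = 1.2819 (t = 1.8045), x⁻ = (-1.0033) → reset → x⁺ = (-0.5430), jump to mode 3
Mode 3: guard c·x = -0.0899 hit at Δt = 0.4990 (t = 2.3035), x⁻ = (-0.0899) → reset → x⁺ = (0.1972), jump to mode 2
Mode 2: guard c·x = 1.4749 hit at Δt = 0.9732 (t = 3.2767), x⁻ = (1.4749) → reset → x⁺ = (1.6787), jump to mode 0
Mode 0: flow for 0.8508 to horizon, guard not reached → x = (2.3113)

1 0.5226 1->0
2 1.8045 0->3
3 2.3035 3->2
4 3.2767 2->0
final: 0 2.3113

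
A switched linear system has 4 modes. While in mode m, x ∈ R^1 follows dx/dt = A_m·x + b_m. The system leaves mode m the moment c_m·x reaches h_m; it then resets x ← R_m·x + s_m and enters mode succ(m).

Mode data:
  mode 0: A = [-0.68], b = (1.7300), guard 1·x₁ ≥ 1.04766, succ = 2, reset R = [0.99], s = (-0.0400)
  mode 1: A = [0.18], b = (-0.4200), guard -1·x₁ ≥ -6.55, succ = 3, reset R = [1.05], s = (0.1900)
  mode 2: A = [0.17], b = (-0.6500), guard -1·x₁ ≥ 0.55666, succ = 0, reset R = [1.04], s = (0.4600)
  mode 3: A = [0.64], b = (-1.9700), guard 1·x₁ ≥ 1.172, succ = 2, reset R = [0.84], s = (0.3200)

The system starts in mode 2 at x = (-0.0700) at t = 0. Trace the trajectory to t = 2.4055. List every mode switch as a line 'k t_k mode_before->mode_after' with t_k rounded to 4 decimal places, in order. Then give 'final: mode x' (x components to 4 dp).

Mode 2: guard c·x = 0.5567 hit at Δt = 0.6928 (t = 0.6928), x⁻ = (-0.5567) → reset → x⁺ = (-0.1189), jump to mode 0
Mode 0: guard c·x = 1.0477 hit at Δt = 0.8476 (t = 1.5404), x⁻ = (1.0477) → reset → x⁺ = (0.9972), jump to mode 2
Mode 2: flow for 0.8651 to horizon, guard not reached → x = (0.5494)

1 0.6928 2->0
2 1.5404 0->2
final: 2 0.5494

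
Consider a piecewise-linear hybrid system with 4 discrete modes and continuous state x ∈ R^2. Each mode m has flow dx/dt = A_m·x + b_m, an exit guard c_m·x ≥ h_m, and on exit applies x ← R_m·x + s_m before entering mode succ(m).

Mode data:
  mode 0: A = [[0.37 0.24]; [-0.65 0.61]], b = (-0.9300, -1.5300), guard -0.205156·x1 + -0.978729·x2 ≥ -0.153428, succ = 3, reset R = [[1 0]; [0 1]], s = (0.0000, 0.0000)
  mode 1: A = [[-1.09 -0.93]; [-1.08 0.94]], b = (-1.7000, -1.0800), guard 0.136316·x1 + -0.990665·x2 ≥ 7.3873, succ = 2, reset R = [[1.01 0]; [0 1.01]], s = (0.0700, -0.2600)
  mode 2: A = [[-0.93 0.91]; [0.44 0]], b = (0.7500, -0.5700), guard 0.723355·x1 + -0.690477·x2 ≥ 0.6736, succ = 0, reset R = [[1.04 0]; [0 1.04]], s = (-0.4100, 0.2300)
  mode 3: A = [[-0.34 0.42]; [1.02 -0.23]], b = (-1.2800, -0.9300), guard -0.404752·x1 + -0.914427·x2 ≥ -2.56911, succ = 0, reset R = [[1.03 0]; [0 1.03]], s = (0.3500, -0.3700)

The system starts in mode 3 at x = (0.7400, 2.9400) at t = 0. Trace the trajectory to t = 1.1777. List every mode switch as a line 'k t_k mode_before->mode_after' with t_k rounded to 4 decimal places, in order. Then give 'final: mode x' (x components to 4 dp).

Mode 3: guard c·x = -2.5691 hit at Δt = 0.4411 (t = 0.4411), x⁻ = (0.5845, 2.5508) → reset → x⁺ = (0.9521, 2.2573), jump to mode 0
Mode 0: flow for 0.7366 to horizon, guard not reached → x = (0.8584, 1.5583)

1 0.4411 3->0
final: 0 0.8584 1.5583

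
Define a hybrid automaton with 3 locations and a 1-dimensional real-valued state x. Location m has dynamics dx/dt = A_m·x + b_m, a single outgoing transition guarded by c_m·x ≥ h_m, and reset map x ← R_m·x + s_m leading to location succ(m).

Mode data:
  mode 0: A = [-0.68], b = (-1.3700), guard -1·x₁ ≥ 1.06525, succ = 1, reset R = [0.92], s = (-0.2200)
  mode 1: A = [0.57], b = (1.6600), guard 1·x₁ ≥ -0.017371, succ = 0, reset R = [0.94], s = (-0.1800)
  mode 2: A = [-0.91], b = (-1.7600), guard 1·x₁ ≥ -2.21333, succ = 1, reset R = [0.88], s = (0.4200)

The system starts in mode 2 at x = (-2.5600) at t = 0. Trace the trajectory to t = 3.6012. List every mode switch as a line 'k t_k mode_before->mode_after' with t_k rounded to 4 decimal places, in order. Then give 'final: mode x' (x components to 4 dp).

1 0.8869 2->1
2 2.1809 1->0
3 3.1365 0->1
final: 1 -0.6808

Mode 2: guard c·x = -2.2133 hit at Δt = 0.8869 (t = 0.8869), x⁻ = (-2.2133) → reset → x⁺ = (-1.5277), jump to mode 1
Mode 1: guard c·x = -0.0174 hit at Δt = 1.2940 (t = 2.1809), x⁻ = (-0.0174) → reset → x⁺ = (-0.1963), jump to mode 0
Mode 0: guard c·x = 1.0653 hit at Δt = 0.9556 (t = 3.1365), x⁻ = (-1.0653) → reset → x⁺ = (-1.2000), jump to mode 1
Mode 1: flow for 0.4647 to horizon, guard not reached → x = (-0.6808)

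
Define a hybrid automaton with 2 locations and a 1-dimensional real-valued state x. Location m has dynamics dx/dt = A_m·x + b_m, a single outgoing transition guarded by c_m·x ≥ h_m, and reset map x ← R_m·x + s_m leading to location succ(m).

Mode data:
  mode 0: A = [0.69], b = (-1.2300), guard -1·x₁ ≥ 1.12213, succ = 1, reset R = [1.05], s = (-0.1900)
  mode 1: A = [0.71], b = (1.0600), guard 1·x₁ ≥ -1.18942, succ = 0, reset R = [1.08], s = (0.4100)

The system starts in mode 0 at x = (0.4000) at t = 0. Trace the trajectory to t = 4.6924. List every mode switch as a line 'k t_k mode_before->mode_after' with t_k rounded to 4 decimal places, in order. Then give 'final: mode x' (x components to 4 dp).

Mode 0: guard c·x = 1.1221 hit at Δt = 1.0759 (t = 1.0759), x⁻ = (-1.1221) → reset → x⁺ = (-1.3682), jump to mode 1
Mode 1: guard c·x = -1.1894 hit at Δt = 1.2527 (t = 2.3286), x⁻ = (-1.1894) → reset → x⁺ = (-0.8746), jump to mode 0
Mode 0: guard c·x = 1.1221 hit at Δt = 0.1291 (t = 2.4577), x⁻ = (-1.1221) → reset → x⁺ = (-1.3682), jump to mode 1
Mode 1: guard c·x = -1.1894 hit at Δt = 1.2527 (t = 3.7104), x⁻ = (-1.1894) → reset → x⁺ = (-0.8746), jump to mode 0
Mode 0: guard c·x = 1.1221 hit at Δt = 0.1291 (t = 3.8395), x⁻ = (-1.1221) → reset → x⁺ = (-1.3682), jump to mode 1
Mode 1: flow for 0.8529 to horizon, guard not reached → x = (-1.2644)

1 1.0759 0->1
2 2.3286 1->0
3 2.4577 0->1
4 3.7104 1->0
5 3.8395 0->1
final: 1 -1.2644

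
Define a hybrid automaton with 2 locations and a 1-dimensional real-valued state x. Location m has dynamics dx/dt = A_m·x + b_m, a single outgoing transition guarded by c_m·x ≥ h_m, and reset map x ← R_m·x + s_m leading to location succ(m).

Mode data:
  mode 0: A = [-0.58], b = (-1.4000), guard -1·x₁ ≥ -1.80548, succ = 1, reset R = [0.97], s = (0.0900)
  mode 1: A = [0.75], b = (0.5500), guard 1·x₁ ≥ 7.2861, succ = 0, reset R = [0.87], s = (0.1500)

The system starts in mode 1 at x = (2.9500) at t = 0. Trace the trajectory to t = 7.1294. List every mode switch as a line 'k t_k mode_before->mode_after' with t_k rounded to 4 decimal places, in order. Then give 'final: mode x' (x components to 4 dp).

1 1.0374 1->0
2 2.3248 0->1
3 3.8397 1->0
4 5.1271 0->1
5 6.6419 1->0
final: 0 4.2964

Mode 1: guard c·x = 7.2861 hit at Δt = 1.0374 (t = 1.0374), x⁻ = (7.2861) → reset → x⁺ = (6.4889), jump to mode 0
Mode 0: guard c·x = -1.8055 hit at Δt = 1.2874 (t = 2.3248), x⁻ = (1.8055) → reset → x⁺ = (1.8413), jump to mode 1
Mode 1: guard c·x = 7.2861 hit at Δt = 1.5149 (t = 3.8397), x⁻ = (7.2861) → reset → x⁺ = (6.4889), jump to mode 0
Mode 0: guard c·x = -1.8055 hit at Δt = 1.2874 (t = 5.1271), x⁻ = (1.8055) → reset → x⁺ = (1.8413), jump to mode 1
Mode 1: guard c·x = 7.2861 hit at Δt = 1.5149 (t = 6.6419), x⁻ = (7.2861) → reset → x⁺ = (6.4889), jump to mode 0
Mode 0: flow for 0.4875 to horizon, guard not reached → x = (4.2964)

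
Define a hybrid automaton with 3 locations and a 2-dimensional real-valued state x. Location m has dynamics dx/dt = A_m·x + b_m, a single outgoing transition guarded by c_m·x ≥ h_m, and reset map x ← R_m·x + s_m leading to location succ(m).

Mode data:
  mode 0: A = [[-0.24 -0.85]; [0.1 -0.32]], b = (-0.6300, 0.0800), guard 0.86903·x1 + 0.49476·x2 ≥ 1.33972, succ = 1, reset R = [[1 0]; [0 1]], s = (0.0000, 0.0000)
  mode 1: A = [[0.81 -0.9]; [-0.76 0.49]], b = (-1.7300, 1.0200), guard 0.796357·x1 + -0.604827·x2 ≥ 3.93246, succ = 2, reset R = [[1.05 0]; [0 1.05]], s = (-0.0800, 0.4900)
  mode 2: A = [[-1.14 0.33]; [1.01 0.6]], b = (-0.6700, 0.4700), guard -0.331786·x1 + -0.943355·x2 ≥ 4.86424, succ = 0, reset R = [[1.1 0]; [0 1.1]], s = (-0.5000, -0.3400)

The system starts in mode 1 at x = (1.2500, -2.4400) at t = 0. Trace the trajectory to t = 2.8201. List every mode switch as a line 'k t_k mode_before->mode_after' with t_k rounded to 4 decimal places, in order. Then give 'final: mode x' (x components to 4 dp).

Mode 1: guard c·x = 3.9325 hit at Δt = 0.5202 (t = 0.5202), x⁻ = (2.4133, -3.3243) → reset → x⁺ = (2.4540, -3.0005), jump to mode 2
Mode 2: guard c·x = 4.8642 hit at Δt = 1.5522 (t = 2.0724), x⁻ = (-0.9426, -4.8248) → reset → x⁺ = (-1.5368, -5.6473), jump to mode 0
Mode 0: flow for 0.7477 to horizon, guard not reached → x = (1.1895, -4.3932)

1 0.5202 1->2
2 2.0724 2->0
final: 0 1.1895 -4.3932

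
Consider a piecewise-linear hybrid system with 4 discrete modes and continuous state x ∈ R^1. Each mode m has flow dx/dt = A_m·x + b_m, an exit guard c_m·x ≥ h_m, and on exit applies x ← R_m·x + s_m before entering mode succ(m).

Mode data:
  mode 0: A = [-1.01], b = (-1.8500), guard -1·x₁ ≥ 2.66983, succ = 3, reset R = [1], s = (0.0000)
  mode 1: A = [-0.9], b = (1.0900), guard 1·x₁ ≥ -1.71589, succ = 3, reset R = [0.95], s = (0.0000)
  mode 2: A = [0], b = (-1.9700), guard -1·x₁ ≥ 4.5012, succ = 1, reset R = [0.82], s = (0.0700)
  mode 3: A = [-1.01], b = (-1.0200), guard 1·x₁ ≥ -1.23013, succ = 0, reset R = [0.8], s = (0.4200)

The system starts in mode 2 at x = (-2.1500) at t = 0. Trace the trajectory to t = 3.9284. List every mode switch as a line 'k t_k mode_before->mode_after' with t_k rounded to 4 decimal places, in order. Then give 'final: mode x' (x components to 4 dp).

Mode 2: guard c·x = 4.5012 hit at Δt = 1.1935 (t = 1.1935), x⁻ = (-4.5012) → reset → x⁺ = (-3.6210), jump to mode 1
Mode 1: guard c·x = -1.7159 hit at Δt = 0.5570 (t = 1.7505), x⁻ = (-1.7159) → reset → x⁺ = (-1.6301), jump to mode 3
Mode 3: guard c·x = -1.2301 hit at Δt = 1.0251 (t = 2.7756), x⁻ = (-1.2301) → reset → x⁺ = (-0.5641), jump to mode 0
Mode 0: flow for 1.1528 to horizon, guard not reached → x = (-1.4360)

1 1.1935 2->1
2 1.7505 1->3
3 2.7756 3->0
final: 0 -1.4360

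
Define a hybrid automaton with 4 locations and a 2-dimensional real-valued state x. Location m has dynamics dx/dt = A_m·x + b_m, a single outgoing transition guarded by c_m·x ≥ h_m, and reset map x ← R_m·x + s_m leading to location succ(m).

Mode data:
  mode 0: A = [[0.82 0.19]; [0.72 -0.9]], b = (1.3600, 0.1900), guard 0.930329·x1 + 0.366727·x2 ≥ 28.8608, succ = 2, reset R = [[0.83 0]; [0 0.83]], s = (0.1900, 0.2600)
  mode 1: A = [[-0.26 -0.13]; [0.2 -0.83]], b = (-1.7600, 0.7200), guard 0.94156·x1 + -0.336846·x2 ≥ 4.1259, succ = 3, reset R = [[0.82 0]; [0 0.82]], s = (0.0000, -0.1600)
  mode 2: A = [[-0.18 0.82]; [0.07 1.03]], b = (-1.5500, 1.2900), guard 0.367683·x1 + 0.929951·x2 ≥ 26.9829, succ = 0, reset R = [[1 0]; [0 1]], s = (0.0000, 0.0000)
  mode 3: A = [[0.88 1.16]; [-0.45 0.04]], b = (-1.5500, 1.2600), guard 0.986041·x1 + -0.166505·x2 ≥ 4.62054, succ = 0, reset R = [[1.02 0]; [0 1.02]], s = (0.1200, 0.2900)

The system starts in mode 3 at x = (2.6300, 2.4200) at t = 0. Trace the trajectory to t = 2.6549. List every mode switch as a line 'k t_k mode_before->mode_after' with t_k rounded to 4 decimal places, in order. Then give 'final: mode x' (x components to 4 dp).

Mode 3: guard c·x = 4.6205 hit at Δt = 0.5387 (t = 0.5387), x⁻ = (5.0640, 2.2385) → reset → x⁺ = (5.2852, 2.5733), jump to mode 0
Mode 0: guard c·x = 28.8608 hit at Δt = 1.5902 (t = 2.1289), x⁻ = (26.8540, 10.5740) → reset → x⁺ = (22.4788, 9.0364), jump to mode 2
Mode 2: flow for 0.5260 to horizon, guard not reached → x = (25.0127, 17.5758)

1 0.5387 3->0
2 2.1289 0->2
final: 2 25.0127 17.5758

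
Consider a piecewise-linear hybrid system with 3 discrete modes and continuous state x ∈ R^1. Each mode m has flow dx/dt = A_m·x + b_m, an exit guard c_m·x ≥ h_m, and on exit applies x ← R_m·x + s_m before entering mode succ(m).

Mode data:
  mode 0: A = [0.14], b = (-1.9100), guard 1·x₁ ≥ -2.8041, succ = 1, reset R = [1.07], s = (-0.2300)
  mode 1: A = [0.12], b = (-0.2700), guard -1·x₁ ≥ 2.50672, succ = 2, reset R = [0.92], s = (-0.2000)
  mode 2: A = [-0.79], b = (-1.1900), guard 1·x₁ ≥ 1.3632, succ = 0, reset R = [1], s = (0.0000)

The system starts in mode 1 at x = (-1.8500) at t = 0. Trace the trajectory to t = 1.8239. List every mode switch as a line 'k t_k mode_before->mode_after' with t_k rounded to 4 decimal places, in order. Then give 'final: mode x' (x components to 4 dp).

Mode 1: guard c·x = 2.5067 hit at Δt = 1.2381 (t = 1.2381), x⁻ = (-2.5067) → reset → x⁺ = (-2.5062), jump to mode 2
Mode 2: flow for 0.5858 to horizon, guard not reached → x = (-2.1358)

1 1.2381 1->2
final: 2 -2.1358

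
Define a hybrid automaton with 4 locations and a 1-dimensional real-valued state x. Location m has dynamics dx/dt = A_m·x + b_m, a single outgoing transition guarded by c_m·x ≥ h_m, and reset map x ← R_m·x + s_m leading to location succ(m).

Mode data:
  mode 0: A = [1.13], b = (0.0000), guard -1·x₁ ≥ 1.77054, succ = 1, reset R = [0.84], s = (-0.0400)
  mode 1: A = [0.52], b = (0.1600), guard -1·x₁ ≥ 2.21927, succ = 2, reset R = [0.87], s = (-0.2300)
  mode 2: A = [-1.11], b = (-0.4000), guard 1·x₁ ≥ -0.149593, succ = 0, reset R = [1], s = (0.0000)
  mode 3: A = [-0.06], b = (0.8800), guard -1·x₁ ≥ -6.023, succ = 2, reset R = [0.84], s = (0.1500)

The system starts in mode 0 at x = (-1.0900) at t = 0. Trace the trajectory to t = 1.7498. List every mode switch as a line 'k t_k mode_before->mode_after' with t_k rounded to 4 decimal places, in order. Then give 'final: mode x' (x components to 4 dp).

Mode 0: guard c·x = 1.7705 hit at Δt = 0.4293 (t = 0.4293), x⁻ = (-1.7705) → reset → x⁺ = (-1.5273), jump to mode 1
Mode 1: guard c·x = 2.2193 hit at Δt = 0.8643 (t = 1.2936), x⁻ = (-2.2193) → reset → x⁺ = (-2.1608), jump to mode 2
Mode 2: flow for 0.4562 to horizon, guard not reached → x = (-1.4454)

1 0.4293 0->1
2 1.2936 1->2
final: 2 -1.4454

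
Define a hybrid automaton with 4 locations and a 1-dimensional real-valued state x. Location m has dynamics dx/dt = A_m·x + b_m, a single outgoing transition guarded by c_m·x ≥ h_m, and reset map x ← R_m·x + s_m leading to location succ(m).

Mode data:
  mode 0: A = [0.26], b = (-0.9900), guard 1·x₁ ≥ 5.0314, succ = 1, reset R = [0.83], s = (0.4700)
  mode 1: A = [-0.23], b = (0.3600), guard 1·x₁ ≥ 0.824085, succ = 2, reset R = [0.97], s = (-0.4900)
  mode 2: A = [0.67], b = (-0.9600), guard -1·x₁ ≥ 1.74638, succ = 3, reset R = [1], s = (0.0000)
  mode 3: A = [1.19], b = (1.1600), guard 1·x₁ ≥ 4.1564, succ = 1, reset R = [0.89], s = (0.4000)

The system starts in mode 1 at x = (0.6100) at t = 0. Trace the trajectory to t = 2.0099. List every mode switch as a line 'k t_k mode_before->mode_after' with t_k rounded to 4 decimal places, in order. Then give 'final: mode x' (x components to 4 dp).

1 1.1033 1->2
final: 2 -0.6295

Mode 1: guard c·x = 0.8241 hit at Δt = 1.1033 (t = 1.1033), x⁻ = (0.8241) → reset → x⁺ = (0.3094), jump to mode 2
Mode 2: flow for 0.9066 to horizon, guard not reached → x = (-0.6295)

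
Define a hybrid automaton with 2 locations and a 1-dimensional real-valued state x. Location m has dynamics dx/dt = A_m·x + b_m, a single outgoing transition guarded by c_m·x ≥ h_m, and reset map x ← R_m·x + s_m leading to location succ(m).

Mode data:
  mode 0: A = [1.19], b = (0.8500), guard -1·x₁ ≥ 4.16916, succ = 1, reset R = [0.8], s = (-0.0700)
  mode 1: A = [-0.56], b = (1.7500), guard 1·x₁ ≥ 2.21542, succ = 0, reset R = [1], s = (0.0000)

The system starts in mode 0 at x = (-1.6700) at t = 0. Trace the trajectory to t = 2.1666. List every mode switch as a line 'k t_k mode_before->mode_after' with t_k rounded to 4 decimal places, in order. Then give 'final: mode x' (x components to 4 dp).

Mode 0: guard c·x = 4.1692 hit at Δt = 1.0799 (t = 1.0799), x⁻ = (-4.1692) → reset → x⁺ = (-3.4053), jump to mode 1
Mode 1: flow for 1.0867 to horizon, guard not reached → x = (-0.4284)

1 1.0799 0->1
final: 1 -0.4284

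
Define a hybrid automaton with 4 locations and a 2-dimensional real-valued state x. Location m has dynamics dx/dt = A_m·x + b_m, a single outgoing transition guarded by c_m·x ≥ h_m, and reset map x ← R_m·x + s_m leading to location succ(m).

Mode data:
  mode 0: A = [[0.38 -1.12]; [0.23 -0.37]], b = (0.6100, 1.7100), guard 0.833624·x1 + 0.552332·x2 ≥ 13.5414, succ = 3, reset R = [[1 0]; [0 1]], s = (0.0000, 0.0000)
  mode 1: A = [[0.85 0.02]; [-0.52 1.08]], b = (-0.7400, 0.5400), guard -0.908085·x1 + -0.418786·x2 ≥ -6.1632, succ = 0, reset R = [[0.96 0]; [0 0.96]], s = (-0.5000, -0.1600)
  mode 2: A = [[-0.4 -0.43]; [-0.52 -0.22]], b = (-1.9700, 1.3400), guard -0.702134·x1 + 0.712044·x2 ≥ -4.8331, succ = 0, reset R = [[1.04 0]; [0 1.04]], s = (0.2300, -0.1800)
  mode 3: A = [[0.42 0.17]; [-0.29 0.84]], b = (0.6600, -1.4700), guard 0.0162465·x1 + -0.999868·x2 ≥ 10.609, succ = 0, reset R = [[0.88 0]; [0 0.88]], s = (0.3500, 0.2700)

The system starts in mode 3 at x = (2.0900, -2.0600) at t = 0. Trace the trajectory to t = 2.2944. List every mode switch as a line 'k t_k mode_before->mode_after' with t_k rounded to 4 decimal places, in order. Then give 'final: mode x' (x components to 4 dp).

1 1.2270 3->0
final: 0 14.4357 -2.6648

Mode 3: guard c·x = 10.6090 hit at Δt = 1.2270 (t = 1.2270), x⁻ = (3.1378, -10.5594) → reset → x⁺ = (3.1113, -9.0223), jump to mode 0
Mode 0: flow for 1.0674 to horizon, guard not reached → x = (14.4357, -2.6648)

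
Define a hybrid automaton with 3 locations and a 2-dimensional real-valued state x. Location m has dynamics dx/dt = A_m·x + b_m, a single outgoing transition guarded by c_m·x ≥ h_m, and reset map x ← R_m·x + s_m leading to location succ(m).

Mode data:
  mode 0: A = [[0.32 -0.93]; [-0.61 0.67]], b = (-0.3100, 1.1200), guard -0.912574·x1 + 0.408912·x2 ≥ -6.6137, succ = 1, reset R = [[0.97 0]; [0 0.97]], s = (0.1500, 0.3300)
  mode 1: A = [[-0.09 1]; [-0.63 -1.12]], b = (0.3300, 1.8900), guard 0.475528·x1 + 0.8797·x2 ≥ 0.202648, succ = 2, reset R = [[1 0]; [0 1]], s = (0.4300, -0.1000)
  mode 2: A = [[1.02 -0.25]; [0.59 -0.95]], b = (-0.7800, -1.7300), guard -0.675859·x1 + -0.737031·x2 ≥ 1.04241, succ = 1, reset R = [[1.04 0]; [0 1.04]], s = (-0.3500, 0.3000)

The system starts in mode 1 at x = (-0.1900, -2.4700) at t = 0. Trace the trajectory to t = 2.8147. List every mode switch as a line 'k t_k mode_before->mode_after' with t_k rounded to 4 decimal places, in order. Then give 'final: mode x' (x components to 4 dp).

Mode 1: guard c·x = 0.2026 hit at Δt = 0.9687 (t = 0.9687), x⁻ = (-0.5214, 0.5122) → reset → x⁺ = (-0.0914, 0.4122), jump to mode 2
Mode 2: guard c·x = 1.0424 hit at Δt = 0.6030 (t = 1.5717), x⁻ = (-0.7955, -0.6848) → reset → x⁺ = (-1.1774, -0.4122), jump to mode 1
Mode 1: guard c·x = 0.2026 hit at Δt = 0.4778 (t = 2.0495), x⁻ = (-0.8765, 0.7042) → reset → x⁺ = (-0.4465, 0.6042), jump to mode 2
Mode 2: guard c·x = 1.0424 hit at Δt = 0.4306 (t = 2.4801), x⁻ = (-1.1322, -0.3761) → reset → x⁺ = (-1.5275, -0.0912), jump to mode 1
Mode 1: flow for 0.3346 to horizon, guard not reached → x = (-1.2606, 0.7121)

1 0.9687 1->2
2 1.5717 2->1
3 2.0495 1->2
4 2.4801 2->1
final: 1 -1.2606 0.7121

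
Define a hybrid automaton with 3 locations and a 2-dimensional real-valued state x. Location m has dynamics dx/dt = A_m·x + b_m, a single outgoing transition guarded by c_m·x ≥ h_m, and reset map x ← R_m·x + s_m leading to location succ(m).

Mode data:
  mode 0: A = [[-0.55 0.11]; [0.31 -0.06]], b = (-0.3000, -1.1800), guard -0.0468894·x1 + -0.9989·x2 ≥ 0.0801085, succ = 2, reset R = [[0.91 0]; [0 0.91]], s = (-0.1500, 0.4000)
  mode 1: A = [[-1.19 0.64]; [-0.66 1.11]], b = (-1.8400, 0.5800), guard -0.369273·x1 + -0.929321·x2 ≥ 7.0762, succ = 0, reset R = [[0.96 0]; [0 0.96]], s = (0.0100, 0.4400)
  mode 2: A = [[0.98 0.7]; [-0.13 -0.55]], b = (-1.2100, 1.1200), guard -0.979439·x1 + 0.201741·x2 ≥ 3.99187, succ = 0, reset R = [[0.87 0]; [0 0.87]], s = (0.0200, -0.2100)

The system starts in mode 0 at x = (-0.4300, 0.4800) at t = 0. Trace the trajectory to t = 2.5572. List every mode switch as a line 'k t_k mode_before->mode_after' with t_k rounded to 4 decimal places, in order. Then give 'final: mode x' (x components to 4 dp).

1 0.4062 0->2
2 1.7316 2->0
3 2.2207 0->2
final: 2 -3.8013 0.8338

Mode 0: guard c·x = 0.0801 hit at Δt = 0.4062 (t = 0.4062), x⁻ = (-0.4451, -0.0593) → reset → x⁺ = (-0.5551, 0.3460), jump to mode 2
Mode 2: guard c·x = 3.9919 hit at Δt = 1.3254 (t = 1.7316), x⁻ = (-3.7712, 1.4780) → reset → x⁺ = (-3.2610, 1.0758), jump to mode 0
Mode 0: guard c·x = 0.0801 hit at Δt = 0.4891 (t = 2.2207), x⁻ = (-2.5958, 0.0417) → reset → x⁺ = (-2.5122, 0.4379), jump to mode 2
Mode 2: flow for 0.3365 to horizon, guard not reached → x = (-3.8013, 0.8338)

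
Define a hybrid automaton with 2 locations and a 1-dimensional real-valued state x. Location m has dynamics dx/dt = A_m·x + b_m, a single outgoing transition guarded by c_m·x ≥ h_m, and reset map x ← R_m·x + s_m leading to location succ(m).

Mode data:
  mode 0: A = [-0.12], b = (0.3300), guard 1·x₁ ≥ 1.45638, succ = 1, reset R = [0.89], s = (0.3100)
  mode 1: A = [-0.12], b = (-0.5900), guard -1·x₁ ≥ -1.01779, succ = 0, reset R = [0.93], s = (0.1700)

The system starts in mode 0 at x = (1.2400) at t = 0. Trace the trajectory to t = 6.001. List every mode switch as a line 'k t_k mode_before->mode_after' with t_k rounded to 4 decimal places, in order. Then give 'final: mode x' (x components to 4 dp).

1 1.2889 0->1
2 2.0767 1->0
3 4.0204 0->1
4 4.8082 1->0
final: 0 1.3344

Mode 0: guard c·x = 1.4564 hit at Δt = 1.2889 (t = 1.2889), x⁻ = (1.4564) → reset → x⁺ = (1.6062), jump to mode 1
Mode 1: guard c·x = -1.0178 hit at Δt = 0.7878 (t = 2.0767), x⁻ = (1.0178) → reset → x⁺ = (1.1165), jump to mode 0
Mode 0: guard c·x = 1.4564 hit at Δt = 1.9438 (t = 4.0204), x⁻ = (1.4564) → reset → x⁺ = (1.6062), jump to mode 1
Mode 1: guard c·x = -1.0178 hit at Δt = 0.7878 (t = 4.8082), x⁻ = (1.0178) → reset → x⁺ = (1.1165), jump to mode 0
Mode 0: flow for 1.1928 to horizon, guard not reached → x = (1.3344)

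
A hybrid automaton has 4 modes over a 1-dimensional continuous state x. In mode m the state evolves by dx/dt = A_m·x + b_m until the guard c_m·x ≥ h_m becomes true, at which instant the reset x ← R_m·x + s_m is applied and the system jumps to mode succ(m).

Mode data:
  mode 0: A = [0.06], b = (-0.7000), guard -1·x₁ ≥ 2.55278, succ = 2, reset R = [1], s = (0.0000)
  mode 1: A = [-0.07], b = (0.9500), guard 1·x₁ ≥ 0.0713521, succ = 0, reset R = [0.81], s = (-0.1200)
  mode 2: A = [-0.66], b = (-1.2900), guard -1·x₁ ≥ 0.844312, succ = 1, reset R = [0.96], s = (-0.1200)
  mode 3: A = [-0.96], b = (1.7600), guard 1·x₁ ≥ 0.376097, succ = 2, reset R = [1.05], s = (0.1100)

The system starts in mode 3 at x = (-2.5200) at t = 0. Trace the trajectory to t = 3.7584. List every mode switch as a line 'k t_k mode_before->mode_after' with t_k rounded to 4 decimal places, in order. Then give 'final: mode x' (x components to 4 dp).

1 1.1400 3->2
2 2.3451 2->1
3 3.3678 1->0
final: 0 -0.3403

Mode 3: guard c·x = 0.3761 hit at Δt = 1.1400 (t = 1.1400), x⁻ = (0.3761) → reset → x⁺ = (0.5049), jump to mode 2
Mode 2: guard c·x = 0.8443 hit at Δt = 1.2051 (t = 2.3451), x⁻ = (-0.8443) → reset → x⁺ = (-0.9305), jump to mode 1
Mode 1: guard c·x = 0.0714 hit at Δt = 1.0227 (t = 3.3678), x⁻ = (0.0714) → reset → x⁺ = (-0.0622), jump to mode 0
Mode 0: flow for 0.3906 to horizon, guard not reached → x = (-0.3403)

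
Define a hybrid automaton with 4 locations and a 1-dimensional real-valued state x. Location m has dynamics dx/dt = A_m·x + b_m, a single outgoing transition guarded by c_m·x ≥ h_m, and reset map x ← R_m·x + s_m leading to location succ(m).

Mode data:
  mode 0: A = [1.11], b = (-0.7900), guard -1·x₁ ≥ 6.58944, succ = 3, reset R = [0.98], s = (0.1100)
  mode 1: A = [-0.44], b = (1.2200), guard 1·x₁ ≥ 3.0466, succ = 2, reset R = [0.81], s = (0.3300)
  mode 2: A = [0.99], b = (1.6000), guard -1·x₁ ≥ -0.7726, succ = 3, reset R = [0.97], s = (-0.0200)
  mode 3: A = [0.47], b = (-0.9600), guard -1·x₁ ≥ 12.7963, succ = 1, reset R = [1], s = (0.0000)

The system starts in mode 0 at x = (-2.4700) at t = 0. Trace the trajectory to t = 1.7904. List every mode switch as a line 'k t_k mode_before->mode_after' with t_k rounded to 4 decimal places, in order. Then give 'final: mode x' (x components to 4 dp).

1 0.7483 0->3
final: 3 -11.6500

Mode 0: guard c·x = 6.5894 hit at Δt = 0.7483 (t = 0.7483), x⁻ = (-6.5894) → reset → x⁺ = (-6.3477), jump to mode 3
Mode 3: flow for 1.0421 to horizon, guard not reached → x = (-11.6500)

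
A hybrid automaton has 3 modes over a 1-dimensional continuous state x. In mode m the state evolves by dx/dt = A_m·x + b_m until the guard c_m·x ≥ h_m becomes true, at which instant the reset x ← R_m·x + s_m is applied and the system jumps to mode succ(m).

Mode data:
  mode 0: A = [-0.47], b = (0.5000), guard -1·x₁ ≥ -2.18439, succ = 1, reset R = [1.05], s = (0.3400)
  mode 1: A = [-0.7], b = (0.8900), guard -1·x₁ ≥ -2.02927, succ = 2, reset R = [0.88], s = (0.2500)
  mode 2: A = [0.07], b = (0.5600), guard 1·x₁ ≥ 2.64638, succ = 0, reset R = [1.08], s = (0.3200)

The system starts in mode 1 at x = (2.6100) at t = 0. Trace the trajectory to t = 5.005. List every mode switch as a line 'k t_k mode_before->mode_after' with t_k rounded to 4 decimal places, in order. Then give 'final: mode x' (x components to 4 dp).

Mode 1: guard c·x = -2.0293 hit at Δt = 0.8127 (t = 0.8127), x⁻ = (2.0293) → reset → x⁺ = (2.0358), jump to mode 2
Mode 2: guard c·x = 2.6464 hit at Δt = 0.8438 (t = 1.6565), x⁻ = (2.6464) → reset → x⁺ = (3.1781), jump to mode 0
Mode 0: guard c·x = -2.1844 hit at Δt = 1.3508 (t = 3.0073), x⁻ = (2.1844) → reset → x⁺ = (2.6336), jump to mode 1
Mode 1: guard c·x = -2.0293 hit at Δt = 0.8377 (t = 3.8450), x⁻ = (2.0293) → reset → x⁺ = (2.0358), jump to mode 2
Mode 2: guard c·x = 2.6464 hit at Δt = 0.8438 (t = 4.6887), x⁻ = (2.6464) → reset → x⁺ = (3.1781), jump to mode 0
Mode 0: flow for 0.3163 to horizon, guard not reached → x = (2.8861)

1 0.8127 1->2
2 1.6565 2->0
3 3.0073 0->1
4 3.8450 1->2
5 4.6887 2->0
final: 0 2.8861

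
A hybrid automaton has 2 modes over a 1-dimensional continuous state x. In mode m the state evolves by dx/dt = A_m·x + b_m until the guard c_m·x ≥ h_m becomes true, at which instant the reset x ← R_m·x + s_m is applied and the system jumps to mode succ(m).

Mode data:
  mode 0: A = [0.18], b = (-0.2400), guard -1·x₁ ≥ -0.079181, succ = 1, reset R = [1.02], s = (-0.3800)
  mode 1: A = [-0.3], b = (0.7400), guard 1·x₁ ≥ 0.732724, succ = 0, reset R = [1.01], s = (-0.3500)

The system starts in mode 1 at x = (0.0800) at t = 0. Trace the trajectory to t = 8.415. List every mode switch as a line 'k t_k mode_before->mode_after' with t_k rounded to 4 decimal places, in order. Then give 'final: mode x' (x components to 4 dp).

Mode 1: guard c·x = 0.7327 hit at Δt = 1.0650 (t = 1.0650), x⁻ = (0.7327) → reset → x⁺ = (0.3901), jump to mode 0
Mode 0: guard c·x = -0.0792 hit at Δt = 1.5825 (t = 2.6475), x⁻ = (0.0792) → reset → x⁺ = (-0.2992), jump to mode 1
Mode 1: guard c·x = 0.7327 hit at Δt = 1.5566 (t = 4.2041), x⁻ = (0.7327) → reset → x⁺ = (0.3901), jump to mode 0
Mode 0: guard c·x = -0.0792 hit at Δt = 1.5825 (t = 5.7866), x⁻ = (0.0792) → reset → x⁺ = (-0.2992), jump to mode 1
Mode 1: guard c·x = 0.7327 hit at Δt = 1.5566 (t = 7.3431), x⁻ = (0.7327) → reset → x⁺ = (0.3901), jump to mode 0
Mode 0: flow for 1.0719 to horizon, guard not reached → x = (0.1893)

1 1.0650 1->0
2 2.6475 0->1
3 4.2041 1->0
4 5.7866 0->1
5 7.3431 1->0
final: 0 0.1893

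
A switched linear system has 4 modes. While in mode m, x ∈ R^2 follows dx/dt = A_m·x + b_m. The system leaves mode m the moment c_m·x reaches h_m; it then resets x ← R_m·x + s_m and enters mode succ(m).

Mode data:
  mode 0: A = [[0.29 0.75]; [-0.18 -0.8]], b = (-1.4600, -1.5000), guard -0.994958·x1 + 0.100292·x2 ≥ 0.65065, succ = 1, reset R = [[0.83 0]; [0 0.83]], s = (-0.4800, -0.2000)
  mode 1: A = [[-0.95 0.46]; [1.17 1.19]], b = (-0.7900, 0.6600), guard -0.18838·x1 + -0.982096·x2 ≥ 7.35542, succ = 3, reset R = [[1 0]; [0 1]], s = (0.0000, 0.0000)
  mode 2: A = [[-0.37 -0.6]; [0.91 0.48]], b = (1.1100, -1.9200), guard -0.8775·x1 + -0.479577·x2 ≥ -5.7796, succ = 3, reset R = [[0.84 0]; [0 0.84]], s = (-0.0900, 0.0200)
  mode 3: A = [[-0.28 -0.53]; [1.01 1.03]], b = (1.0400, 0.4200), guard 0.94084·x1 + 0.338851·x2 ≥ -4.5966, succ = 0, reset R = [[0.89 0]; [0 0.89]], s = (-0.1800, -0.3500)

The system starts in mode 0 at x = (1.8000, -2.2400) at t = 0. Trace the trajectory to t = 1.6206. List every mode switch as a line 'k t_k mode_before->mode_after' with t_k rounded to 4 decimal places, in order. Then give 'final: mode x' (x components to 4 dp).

Mode 0: guard c·x = 0.6506 hit at Δt = 0.9017 (t = 0.9017), x⁻ = (-0.8650, -2.0938) → reset → x⁺ = (-1.1980, -1.9379), jump to mode 1
Mode 1: flow for 0.7189 to horizon, guard not reached → x = (-1.9106, -5.7275)

1 0.9017 0->1
final: 1 -1.9106 -5.7275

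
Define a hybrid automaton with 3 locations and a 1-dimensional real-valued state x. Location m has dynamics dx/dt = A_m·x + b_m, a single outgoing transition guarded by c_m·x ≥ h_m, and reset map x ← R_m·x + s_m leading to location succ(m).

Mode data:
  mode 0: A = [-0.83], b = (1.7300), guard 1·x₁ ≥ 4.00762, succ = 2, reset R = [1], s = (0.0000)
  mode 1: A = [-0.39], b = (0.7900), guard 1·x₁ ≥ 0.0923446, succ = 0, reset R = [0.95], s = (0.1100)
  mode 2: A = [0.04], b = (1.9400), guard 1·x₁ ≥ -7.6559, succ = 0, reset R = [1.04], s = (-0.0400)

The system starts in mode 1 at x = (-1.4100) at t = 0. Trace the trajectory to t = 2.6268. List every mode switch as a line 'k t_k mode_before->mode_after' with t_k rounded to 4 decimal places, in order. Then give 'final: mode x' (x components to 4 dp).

1 1.4743 1->0
final: 0 1.3595

Mode 1: guard c·x = 0.0923 hit at Δt = 1.4743 (t = 1.4743), x⁻ = (0.0923) → reset → x⁺ = (0.1977), jump to mode 0
Mode 0: flow for 1.1525 to horizon, guard not reached → x = (1.3595)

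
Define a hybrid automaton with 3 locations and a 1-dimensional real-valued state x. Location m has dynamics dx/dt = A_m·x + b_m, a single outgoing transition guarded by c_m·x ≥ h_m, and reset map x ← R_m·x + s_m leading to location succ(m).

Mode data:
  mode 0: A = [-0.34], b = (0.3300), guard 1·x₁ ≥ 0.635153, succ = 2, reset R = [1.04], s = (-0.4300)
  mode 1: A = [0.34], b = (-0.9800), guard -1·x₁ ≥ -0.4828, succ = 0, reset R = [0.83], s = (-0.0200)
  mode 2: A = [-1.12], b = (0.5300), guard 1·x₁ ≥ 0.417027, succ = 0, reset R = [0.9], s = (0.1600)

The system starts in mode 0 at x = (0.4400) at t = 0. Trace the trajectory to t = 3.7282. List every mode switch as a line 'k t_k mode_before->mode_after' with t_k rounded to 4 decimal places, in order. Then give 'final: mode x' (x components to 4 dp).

Mode 0: guard c·x = 0.6352 hit at Δt = 1.3487 (t = 1.3487), x⁻ = (0.6352) → reset → x⁺ = (0.2306), jump to mode 2
Mode 2: guard c·x = 0.4170 hit at Δt = 1.3062 (t = 2.6549), x⁻ = (0.4170) → reset → x⁺ = (0.5353), jump to mode 0
Mode 0: guard c·x = 0.6352 hit at Δt = 0.7662 (t = 3.4212), x⁻ = (0.6352) → reset → x⁺ = (0.2306), jump to mode 2
Mode 2: flow for 0.3070 to horizon, guard not reached → x = (0.3012)

1 1.3487 0->2
2 2.6549 2->0
3 3.4212 0->2
final: 2 0.3012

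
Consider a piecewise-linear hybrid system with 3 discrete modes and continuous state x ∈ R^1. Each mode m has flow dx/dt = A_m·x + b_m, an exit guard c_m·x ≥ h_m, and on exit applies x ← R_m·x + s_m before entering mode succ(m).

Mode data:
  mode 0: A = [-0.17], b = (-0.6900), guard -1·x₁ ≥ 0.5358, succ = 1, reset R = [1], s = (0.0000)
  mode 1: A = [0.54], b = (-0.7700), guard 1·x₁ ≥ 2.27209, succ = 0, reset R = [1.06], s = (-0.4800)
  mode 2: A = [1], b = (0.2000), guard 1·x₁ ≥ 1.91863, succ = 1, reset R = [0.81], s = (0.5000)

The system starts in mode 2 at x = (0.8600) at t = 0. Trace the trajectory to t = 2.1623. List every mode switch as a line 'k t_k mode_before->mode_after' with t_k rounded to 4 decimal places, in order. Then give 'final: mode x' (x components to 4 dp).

1 0.6925 2->1
2 1.2442 1->0
final: 0 1.0632

Mode 2: guard c·x = 1.9186 hit at Δt = 0.6925 (t = 0.6925), x⁻ = (1.9186) → reset → x⁺ = (2.0541), jump to mode 1
Mode 1: guard c·x = 2.2721 hit at Δt = 0.5517 (t = 1.2442), x⁻ = (2.2721) → reset → x⁺ = (1.9284), jump to mode 0
Mode 0: flow for 0.9181 to horizon, guard not reached → x = (1.0632)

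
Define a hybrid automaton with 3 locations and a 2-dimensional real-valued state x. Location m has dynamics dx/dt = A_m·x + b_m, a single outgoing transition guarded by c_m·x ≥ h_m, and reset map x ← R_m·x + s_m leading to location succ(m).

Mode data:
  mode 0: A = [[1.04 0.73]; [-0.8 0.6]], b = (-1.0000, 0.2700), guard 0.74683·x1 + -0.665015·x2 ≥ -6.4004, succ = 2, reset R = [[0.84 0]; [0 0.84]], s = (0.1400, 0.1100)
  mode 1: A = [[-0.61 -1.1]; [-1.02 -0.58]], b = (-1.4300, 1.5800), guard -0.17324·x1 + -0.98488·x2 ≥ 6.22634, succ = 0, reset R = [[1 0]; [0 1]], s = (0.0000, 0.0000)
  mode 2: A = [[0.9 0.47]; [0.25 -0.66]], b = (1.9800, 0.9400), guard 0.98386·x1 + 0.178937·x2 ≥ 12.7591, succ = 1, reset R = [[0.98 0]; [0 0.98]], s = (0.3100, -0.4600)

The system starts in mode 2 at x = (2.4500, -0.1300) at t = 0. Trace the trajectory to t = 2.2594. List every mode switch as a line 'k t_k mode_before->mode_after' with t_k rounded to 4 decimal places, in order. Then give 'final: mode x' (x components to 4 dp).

Mode 2: guard c·x = 12.7591 hit at Δt = 1.2229 (t = 1.2229), x⁻ = (12.5624, 2.2324) → reset → x⁺ = (12.6212, 1.7278), jump to mode 1
Mode 1: flow for 1.0365 to horizon, guard not reached → x = (7.9458, -5.1396)

1 1.2229 2->1
final: 1 7.9458 -5.1396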